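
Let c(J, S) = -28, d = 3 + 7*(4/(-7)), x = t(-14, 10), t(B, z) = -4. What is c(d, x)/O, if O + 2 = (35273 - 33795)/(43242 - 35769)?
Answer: 7473/481 ≈ 15.536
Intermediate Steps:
x = -4
d = -1 (d = 3 + 7*(4*(-1/7)) = 3 + 7*(-4/7) = 3 - 4 = -1)
O = -13468/7473 (O = -2 + (35273 - 33795)/(43242 - 35769) = -2 + 1478/7473 = -13468/7473 ≈ -1.8022)
c(d, x)/O = -28/(-13468/7473) = -28*(-7473/13468) = 7473/481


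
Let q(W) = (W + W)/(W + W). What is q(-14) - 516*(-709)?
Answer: 365845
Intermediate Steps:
q(W) = 1 (q(W) = (2*W)/((2*W)) = (2*W)*(1/(2*W)) = 1)
q(-14) - 516*(-709) = 1 - 516*(-709) = 1 + 365844 = 365845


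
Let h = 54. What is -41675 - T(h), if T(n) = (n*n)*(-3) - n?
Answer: -32873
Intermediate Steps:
T(n) = -n - 3*n² (T(n) = n²*(-3) - n = -3*n² - n = -n - 3*n²)
-41675 - T(h) = -41675 - (-1)*54*(1 + 3*54) = -41675 - (-1)*54*(1 + 162) = -41675 - (-1)*54*163 = -41675 - 1*(-8802) = -41675 + 8802 = -32873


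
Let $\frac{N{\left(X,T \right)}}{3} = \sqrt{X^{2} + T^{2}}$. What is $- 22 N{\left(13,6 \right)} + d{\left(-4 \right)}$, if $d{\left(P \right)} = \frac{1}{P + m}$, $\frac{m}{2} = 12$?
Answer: $\frac{1}{20} - 66 \sqrt{205} \approx -944.93$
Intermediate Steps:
$m = 24$ ($m = 2 \cdot 12 = 24$)
$N{\left(X,T \right)} = 3 \sqrt{T^{2} + X^{2}}$ ($N{\left(X,T \right)} = 3 \sqrt{X^{2} + T^{2}} = 3 \sqrt{T^{2} + X^{2}}$)
$d{\left(P \right)} = \frac{1}{24 + P}$ ($d{\left(P \right)} = \frac{1}{P + 24} = \frac{1}{24 + P}$)
$- 22 N{\left(13,6 \right)} + d{\left(-4 \right)} = - 22 \cdot 3 \sqrt{6^{2} + 13^{2}} + \frac{1}{24 - 4} = - 22 \cdot 3 \sqrt{36 + 169} + \frac{1}{20} = - 22 \cdot 3 \sqrt{205} + \frac{1}{20} = - 66 \sqrt{205} + \frac{1}{20} = \frac{1}{20} - 66 \sqrt{205}$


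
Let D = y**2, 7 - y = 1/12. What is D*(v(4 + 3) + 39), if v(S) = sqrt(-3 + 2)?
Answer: 89557/48 + 6889*I/144 ≈ 1865.8 + 47.84*I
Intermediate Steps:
y = 83/12 (y = 7 - 1/12 = 83/12 ≈ 6.9167)
D = 6889/144 (D = (83/12)**2 = 6889/144 ≈ 47.840)
v(S) = I (v(S) = sqrt(-1) = I)
D*(v(4 + 3) + 39) = 6889*(I + 39)/144 = 6889*(39 + I)/144 = 89557/48 + 6889*I/144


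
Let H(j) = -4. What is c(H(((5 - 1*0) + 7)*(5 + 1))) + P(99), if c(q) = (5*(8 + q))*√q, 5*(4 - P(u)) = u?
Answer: -79/5 + 40*I ≈ -15.8 + 40.0*I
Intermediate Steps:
P(u) = 4 - u/5
c(q) = √q*(40 + 5*q) (c(q) = (40 + 5*q)*√q = √q*(40 + 5*q))
c(H(((5 - 1*0) + 7)*(5 + 1))) + P(99) = 5*√(-4)*(8 - 4) + (4 - ⅕*99) = 5*(2*I)*4 + (4 - 99/5) = 40*I - 79/5 = -79/5 + 40*I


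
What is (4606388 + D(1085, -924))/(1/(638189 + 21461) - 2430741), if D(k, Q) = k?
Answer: -3039319564450/1603438300649 ≈ -1.8955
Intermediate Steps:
(4606388 + D(1085, -924))/(1/(638189 + 21461) - 2430741) = (4606388 + 1085)/(1/(638189 + 21461) - 2430741) = 4607473/(1/659650 - 2430741) = 4607473/(-1603438300649/659650) = 4607473*(-659650/1603438300649) = -3039319564450/1603438300649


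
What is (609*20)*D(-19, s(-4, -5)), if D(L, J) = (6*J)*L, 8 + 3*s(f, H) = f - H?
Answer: 3239880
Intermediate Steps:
s(f, H) = -8/3 - H/3 + f/3 (s(f, H) = -8/3 + (f - H)/3 = -8/3 + (-H/3 + f/3) = -8/3 - H/3 + f/3)
D(L, J) = 6*J*L
(609*20)*D(-19, s(-4, -5)) = (609*20)*(6*(-8/3 - ⅓*(-5) + (⅓)*(-4))*(-19)) = 12180*(6*(-8/3 + 5/3 - 4/3)*(-19)) = 12180*(6*(-7/3)*(-19)) = 12180*266 = 3239880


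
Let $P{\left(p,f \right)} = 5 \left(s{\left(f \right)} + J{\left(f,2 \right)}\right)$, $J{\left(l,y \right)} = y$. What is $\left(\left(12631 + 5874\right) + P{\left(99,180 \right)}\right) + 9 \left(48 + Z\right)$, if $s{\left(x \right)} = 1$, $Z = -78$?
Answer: $18250$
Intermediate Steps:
$P{\left(p,f \right)} = 15$ ($P{\left(p,f \right)} = 5 \left(1 + 2\right) = 5 \cdot 3 = 15$)
$\left(\left(12631 + 5874\right) + P{\left(99,180 \right)}\right) + 9 \left(48 + Z\right) = \left(\left(12631 + 5874\right) + 15\right) + 9 \left(48 - 78\right) = \left(18505 + 15\right) + 9 \left(-30\right) = 18520 - 270 = 18250$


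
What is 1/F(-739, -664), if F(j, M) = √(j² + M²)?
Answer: √987017/987017 ≈ 0.0010066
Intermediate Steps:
F(j, M) = √(M² + j²)
1/F(-739, -664) = 1/(√((-664)² + (-739)²)) = 1/(√(440896 + 546121)) = 1/(√987017) = √987017/987017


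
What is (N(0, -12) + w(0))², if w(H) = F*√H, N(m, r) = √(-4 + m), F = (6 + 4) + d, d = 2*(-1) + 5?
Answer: -4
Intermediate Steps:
d = 3 (d = -2 + 5 = 3)
F = 13 (F = (6 + 4) + 3 = 10 + 3 = 13)
w(H) = 13*√H
(N(0, -12) + w(0))² = (√(-4 + 0) + 13*√0)² = (√(-4) + 13*0)² = (2*I + 0)² = (2*I)² = -4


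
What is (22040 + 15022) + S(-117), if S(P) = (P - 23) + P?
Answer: 36805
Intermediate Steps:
S(P) = -23 + 2*P (S(P) = (-23 + P) + P = -23 + 2*P)
(22040 + 15022) + S(-117) = (22040 + 15022) + (-23 + 2*(-117)) = 37062 + (-23 - 234) = 37062 - 257 = 36805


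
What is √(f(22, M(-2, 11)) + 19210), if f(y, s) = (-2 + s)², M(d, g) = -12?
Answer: √19406 ≈ 139.31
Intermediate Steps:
√(f(22, M(-2, 11)) + 19210) = √((-2 - 12)² + 19210) = √((-14)² + 19210) = √(196 + 19210) = √19406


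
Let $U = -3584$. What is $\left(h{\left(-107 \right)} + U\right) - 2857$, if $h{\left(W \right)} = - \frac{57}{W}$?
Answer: $- \frac{689130}{107} \approx -6440.5$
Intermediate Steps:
$\left(h{\left(-107 \right)} + U\right) - 2857 = \left(- \frac{57}{-107} - 3584\right) - 2857 = \left(\left(-57\right) \left(- \frac{1}{107}\right) - 3584\right) - 2857 = \left(\frac{57}{107} - 3584\right) - 2857 = - \frac{383431}{107} - 2857 = - \frac{689130}{107}$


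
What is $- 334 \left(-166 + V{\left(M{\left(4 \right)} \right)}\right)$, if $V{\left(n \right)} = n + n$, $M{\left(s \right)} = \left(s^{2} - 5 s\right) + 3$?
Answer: $56112$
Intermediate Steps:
$M{\left(s \right)} = 3 + s^{2} - 5 s$
$V{\left(n \right)} = 2 n$
$- 334 \left(-166 + V{\left(M{\left(4 \right)} \right)}\right) = - 334 \left(-166 + 2 \left(3 + 4^{2} - 20\right)\right) = - 334 \left(-166 + 2 \left(3 + 16 - 20\right)\right) = - 334 \left(-166 + 2 \left(-1\right)\right) = - 334 \left(-166 - 2\right) = \left(-334\right) \left(-168\right) = 56112$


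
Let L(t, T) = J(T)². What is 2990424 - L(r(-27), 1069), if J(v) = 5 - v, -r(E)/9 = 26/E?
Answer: 1858328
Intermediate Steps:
r(E) = -234/E
L(t, T) = (5 - T)²
2990424 - L(r(-27), 1069) = 2990424 - (-5 + 1069)² = 2990424 - 1*1064² = 2990424 - 1*1132096 = 2990424 - 1132096 = 1858328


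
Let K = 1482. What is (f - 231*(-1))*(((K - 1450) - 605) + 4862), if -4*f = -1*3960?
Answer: 5236869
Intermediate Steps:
f = 990 (f = -(-1)*3960/4 = -¼*(-3960) = 990)
(f - 231*(-1))*(((K - 1450) - 605) + 4862) = (990 - 231*(-1))*(((1482 - 1450) - 605) + 4862) = (990 + 231)*((32 - 605) + 4862) = 1221*(-573 + 4862) = 1221*4289 = 5236869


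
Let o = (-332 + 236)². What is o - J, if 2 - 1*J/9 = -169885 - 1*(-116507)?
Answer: -471204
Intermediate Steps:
J = 480420 (J = 18 - 9*(-169885 - 1*(-116507)) = 18 - 9*(-169885 + 116507) = 18 - 9*(-53378) = 18 + 480402 = 480420)
o = 9216 (o = (-96)² = 9216)
o - J = 9216 - 1*480420 = 9216 - 480420 = -471204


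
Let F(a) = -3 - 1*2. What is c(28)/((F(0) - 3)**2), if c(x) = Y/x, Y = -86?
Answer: -43/896 ≈ -0.047991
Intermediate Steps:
F(a) = -5 (F(a) = -3 - 2 = -5)
c(x) = -86/x
c(28)/((F(0) - 3)**2) = (-86/28)/((-5 - 3)**2) = (-86*1/28)/((-8)**2) = -43/14/64 = -43/14*1/64 = -43/896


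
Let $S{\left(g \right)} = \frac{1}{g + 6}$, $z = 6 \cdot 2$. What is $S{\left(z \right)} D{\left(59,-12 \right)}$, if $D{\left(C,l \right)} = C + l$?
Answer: $\frac{47}{18} \approx 2.6111$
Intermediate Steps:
$z = 12$
$S{\left(g \right)} = \frac{1}{6 + g}$
$S{\left(z \right)} D{\left(59,-12 \right)} = \frac{59 - 12}{6 + 12} = \frac{1}{18} \cdot 47 = \frac{47}{18}$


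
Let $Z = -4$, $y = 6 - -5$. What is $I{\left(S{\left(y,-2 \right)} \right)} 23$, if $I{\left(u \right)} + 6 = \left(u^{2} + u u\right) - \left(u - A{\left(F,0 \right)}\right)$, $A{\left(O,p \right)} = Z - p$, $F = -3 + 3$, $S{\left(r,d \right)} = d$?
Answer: $0$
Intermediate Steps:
$y = 11$ ($y = 6 + 5 = 11$)
$F = 0$
$A{\left(O,p \right)} = -4 - p$
$I{\left(u \right)} = -10 - u + 2 u^{2}$ ($I{\left(u \right)} = -6 - \left(4 + u - u^{2} - u u\right) = -6 - \left(4 + u - 2 u^{2}\right) = -10 - u + 2 u^{2}$)
$I{\left(S{\left(y,-2 \right)} \right)} 23 = \left(-10 - -2 + 2 \left(-2\right)^{2}\right) 23 = \left(-10 + 2 + 2 \cdot 4\right) 23 = \left(-10 + 2 + 8\right) 23 = 0 \cdot 23 = 0$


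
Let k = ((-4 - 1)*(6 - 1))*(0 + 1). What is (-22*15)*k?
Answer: 8250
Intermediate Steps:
k = -25 (k = -5*5*1 = -25*1 = -25)
(-22*15)*k = -22*15*(-25) = -330*(-25) = 8250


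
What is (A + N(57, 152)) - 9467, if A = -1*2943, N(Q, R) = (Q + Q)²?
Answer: 586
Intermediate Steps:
N(Q, R) = 4*Q² (N(Q, R) = (2*Q)² = 4*Q²)
A = -2943
(A + N(57, 152)) - 9467 = (-2943 + 4*57²) - 9467 = (-2943 + 4*3249) - 9467 = (-2943 + 12996) - 9467 = 10053 - 9467 = 586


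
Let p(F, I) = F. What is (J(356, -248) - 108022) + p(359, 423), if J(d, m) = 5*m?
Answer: -108903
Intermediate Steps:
(J(356, -248) - 108022) + p(359, 423) = (5*(-248) - 108022) + 359 = (-1240 - 108022) + 359 = -109262 + 359 = -108903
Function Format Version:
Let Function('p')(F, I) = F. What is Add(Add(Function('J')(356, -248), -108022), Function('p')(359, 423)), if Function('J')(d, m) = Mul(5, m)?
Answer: -108903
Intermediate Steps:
Add(Add(Function('J')(356, -248), -108022), Function('p')(359, 423)) = Add(Add(Mul(5, -248), -108022), 359) = Add(Add(-1240, -108022), 359) = Add(-109262, 359) = -108903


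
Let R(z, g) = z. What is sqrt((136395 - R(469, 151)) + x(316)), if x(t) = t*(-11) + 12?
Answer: 3*sqrt(14718) ≈ 363.95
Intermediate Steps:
x(t) = 12 - 11*t (x(t) = -11*t + 12 = 12 - 11*t)
sqrt((136395 - R(469, 151)) + x(316)) = sqrt((136395 - 1*469) + (12 - 11*316)) = sqrt((136395 - 469) + (12 - 3476)) = sqrt(135926 - 3464) = sqrt(132462) = 3*sqrt(14718)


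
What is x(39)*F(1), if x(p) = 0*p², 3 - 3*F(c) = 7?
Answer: 0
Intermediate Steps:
F(c) = -4/3 (F(c) = 1 - ⅓*7 = 1 - 7/3 = -4/3)
x(p) = 0
x(39)*F(1) = 0*(-4/3) = 0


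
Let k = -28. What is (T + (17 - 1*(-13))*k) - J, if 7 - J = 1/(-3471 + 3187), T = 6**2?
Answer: -230325/284 ≈ -811.00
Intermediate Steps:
T = 36
J = 1989/284 (J = 7 - 1/(-3471 + 3187) = 7 - 1/(-284) = 7 - 1*(-1/284) = 7 + 1/284 = 1989/284 ≈ 7.0035)
(T + (17 - 1*(-13))*k) - J = (36 + (17 - 1*(-13))*(-28)) - 1*1989/284 = (36 + (17 + 13)*(-28)) - 1989/284 = (36 + 30*(-28)) - 1989/284 = (36 - 840) - 1989/284 = -804 - 1989/284 = -230325/284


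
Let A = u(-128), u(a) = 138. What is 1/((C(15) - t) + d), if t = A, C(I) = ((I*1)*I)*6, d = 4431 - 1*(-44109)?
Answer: 1/49752 ≈ 2.0100e-5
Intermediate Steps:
d = 48540 (d = 4431 + 44109 = 48540)
A = 138
C(I) = 6*I² (C(I) = (I*I)*6 = I²*6 = 6*I²)
t = 138
1/((C(15) - t) + d) = 1/((6*15² - 1*138) + 48540) = 1/((6*225 - 138) + 48540) = 1/((1350 - 138) + 48540) = 1/(1212 + 48540) = 1/49752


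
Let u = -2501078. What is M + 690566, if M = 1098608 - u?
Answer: 4290252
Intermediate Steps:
M = 3599686 (M = 1098608 - 1*(-2501078) = 1098608 + 2501078 = 3599686)
M + 690566 = 3599686 + 690566 = 4290252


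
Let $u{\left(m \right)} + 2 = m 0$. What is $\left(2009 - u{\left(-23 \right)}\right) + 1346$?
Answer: $3357$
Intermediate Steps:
$u{\left(m \right)} = -2$ ($u{\left(m \right)} = -2 + m 0 = -2 + 0 = -2$)
$\left(2009 - u{\left(-23 \right)}\right) + 1346 = \left(2009 - -2\right) + 1346 = \left(2009 + 2\right) + 1346 = 2011 + 1346 = 3357$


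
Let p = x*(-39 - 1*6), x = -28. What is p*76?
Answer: 95760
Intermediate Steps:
p = 1260 (p = -28*(-39 - 1*6) = -28*(-39 - 6) = -28*(-45) = 1260)
p*76 = 1260*76 = 95760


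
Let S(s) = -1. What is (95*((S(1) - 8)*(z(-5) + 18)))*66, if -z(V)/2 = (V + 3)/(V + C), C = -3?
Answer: -987525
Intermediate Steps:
z(V) = -2*(3 + V)/(-3 + V) (z(V) = -2*(V + 3)/(V - 3) = -2*(3 + V)/(-3 + V))
(95*((S(1) - 8)*(z(-5) + 18)))*66 = (95*((-1 - 8)*(2*(-3 - 1*(-5))/(-3 - 5) + 18)))*66 = (95*(-9*(2*(-3 + 5)/(-8) + 18)))*66 = (95*(-9*(2*(-⅛)*2 + 18)))*66 = (95*(-9*(-½ + 18)))*66 = (95*(-9*35/2))*66 = (95*(-315/2))*66 = -29925/2*66 = -987525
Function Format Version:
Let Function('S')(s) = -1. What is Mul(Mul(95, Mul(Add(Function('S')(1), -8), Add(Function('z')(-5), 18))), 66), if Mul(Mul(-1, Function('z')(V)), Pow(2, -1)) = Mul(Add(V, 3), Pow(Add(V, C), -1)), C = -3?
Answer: -987525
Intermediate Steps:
Function('z')(V) = Mul(-2, Pow(Add(-3, V), -1), Add(3, V)) (Function('z')(V) = Mul(-2, Mul(Add(V, 3), Pow(Add(V, -3), -1))) = Mul(-2, Mul(Add(3, V), Pow(Add(-3, V), -1))) = Mul(-2, Mul(Pow(Add(-3, V), -1), Add(3, V))) = Mul(-2, Pow(Add(-3, V), -1), Add(3, V)))
Mul(Mul(95, Mul(Add(Function('S')(1), -8), Add(Function('z')(-5), 18))), 66) = Mul(Mul(95, Mul(Add(-1, -8), Add(Mul(2, Pow(Add(-3, -5), -1), Add(-3, Mul(-1, -5))), 18))), 66) = Mul(Mul(95, Mul(-9, Add(Mul(2, Pow(-8, -1), Add(-3, 5)), 18))), 66) = Mul(Mul(95, Mul(-9, Add(Mul(2, Rational(-1, 8), 2), 18))), 66) = Mul(Mul(95, Mul(-9, Add(Rational(-1, 2), 18))), 66) = Mul(Mul(95, Mul(-9, Rational(35, 2))), 66) = Mul(Mul(95, Rational(-315, 2)), 66) = Mul(Rational(-29925, 2), 66) = -987525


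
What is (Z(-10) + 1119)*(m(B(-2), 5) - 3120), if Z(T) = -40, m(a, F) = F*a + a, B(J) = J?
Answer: -3379428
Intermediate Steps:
m(a, F) = a + F*a
(Z(-10) + 1119)*(m(B(-2), 5) - 3120) = (-40 + 1119)*(-2*(1 + 5) - 3120) = 1079*(-2*6 - 3120) = 1079*(-12 - 3120) = 1079*(-3132) = -3379428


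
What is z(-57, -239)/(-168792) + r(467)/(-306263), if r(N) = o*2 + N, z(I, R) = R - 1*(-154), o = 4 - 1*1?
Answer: -53806261/51694744296 ≈ -0.0010408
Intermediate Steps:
o = 3 (o = 4 - 1 = 3)
z(I, R) = 154 + R (z(I, R) = R + 154 = 154 + R)
r(N) = 6 + N (r(N) = 3*2 + N = 6 + N)
z(-57, -239)/(-168792) + r(467)/(-306263) = (154 - 239)/(-168792) + (6 + 467)/(-306263) = -85*(-1/168792) + 473*(-1/306263) = 85/168792 - 473/306263 = -53806261/51694744296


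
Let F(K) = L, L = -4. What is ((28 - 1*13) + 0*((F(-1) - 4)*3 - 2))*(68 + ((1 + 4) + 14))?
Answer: 1305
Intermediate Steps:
F(K) = -4
((28 - 1*13) + 0*((F(-1) - 4)*3 - 2))*(68 + ((1 + 4) + 14)) = ((28 - 1*13) + 0*((-4 - 4)*3 - 2))*(68 + ((1 + 4) + 14)) = ((28 - 13) + 0*(-8*3 - 2))*(68 + (5 + 14)) = (15 + 0*(-24 - 2))*(68 + 19) = (15 + 0*(-26))*87 = (15 + 0)*87 = 15*87 = 1305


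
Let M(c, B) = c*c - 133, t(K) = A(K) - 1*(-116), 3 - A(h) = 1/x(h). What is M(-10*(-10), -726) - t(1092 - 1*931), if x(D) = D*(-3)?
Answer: 4708283/483 ≈ 9748.0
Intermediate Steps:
x(D) = -3*D
A(h) = 3 + 1/(3*h) (A(h) = 3 - 1/((-3*h)) = 3 - (-1)/(3*h) = 3 + 1/(3*h))
t(K) = 119 + 1/(3*K) (t(K) = (3 + 1/(3*K)) - 1*(-116) = (3 + 1/(3*K)) + 116 = 119 + 1/(3*K))
M(c, B) = -133 + c² (M(c, B) = c² - 133 = -133 + c²)
M(-10*(-10), -726) - t(1092 - 1*931) = (-133 + (-10*(-10))²) - (119 + 1/(3*(1092 - 1*931))) = (-133 + 100²) - (119 + 1/(3*(1092 - 931))) = (-133 + 10000) - (119 + (⅓)/161) = 9867 - (119 + (⅓)*(1/161)) = 9867 - (119 + 1/483) = 9867 - 1*57478/483 = 9867 - 57478/483 = 4708283/483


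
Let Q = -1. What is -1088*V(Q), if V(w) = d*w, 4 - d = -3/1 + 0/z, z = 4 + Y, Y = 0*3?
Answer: 7616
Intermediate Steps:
Y = 0
z = 4 (z = 4 + 0 = 4)
d = 7 (d = 4 - (-3/1 + 0/4) = 4 - (-3*1 + 0*(¼)) = 4 - (-3 + 0) = 4 - 1*(-3) = 4 + 3 = 7)
V(w) = 7*w
-1088*V(Q) = -7616*(-1) = -1088*(-7) = 7616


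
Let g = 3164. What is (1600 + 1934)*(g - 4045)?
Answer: -3113454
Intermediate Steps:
(1600 + 1934)*(g - 4045) = (1600 + 1934)*(3164 - 4045) = 3534*(-881) = -3113454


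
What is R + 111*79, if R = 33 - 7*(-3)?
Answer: 8823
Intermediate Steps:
R = 54 (R = 33 - 1*(-21) = 33 + 21 = 54)
R + 111*79 = 54 + 111*79 = 54 + 8769 = 8823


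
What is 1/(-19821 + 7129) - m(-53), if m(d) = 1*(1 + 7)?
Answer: -101537/12692 ≈ -8.0001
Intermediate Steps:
m(d) = 8 (m(d) = 1*8 = 8)
1/(-19821 + 7129) - m(-53) = 1/(-19821 + 7129) - 1*8 = 1/(-12692) - 8 = -1/12692 - 8 = -101537/12692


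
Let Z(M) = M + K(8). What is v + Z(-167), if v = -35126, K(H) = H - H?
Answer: -35293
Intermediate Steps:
K(H) = 0
Z(M) = M (Z(M) = M + 0 = M)
v + Z(-167) = -35126 - 167 = -35293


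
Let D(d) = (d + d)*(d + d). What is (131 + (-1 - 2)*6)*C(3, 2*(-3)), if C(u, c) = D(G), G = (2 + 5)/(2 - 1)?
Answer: 22148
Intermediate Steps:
G = 7 (G = 7/1 = 7*1 = 7)
D(d) = 4*d**2 (D(d) = (2*d)*(2*d) = 4*d**2)
C(u, c) = 196 (C(u, c) = 4*7**2 = 4*49 = 196)
(131 + (-1 - 2)*6)*C(3, 2*(-3)) = (131 + (-1 - 2)*6)*196 = (131 - 3*6)*196 = (131 - 18)*196 = 113*196 = 22148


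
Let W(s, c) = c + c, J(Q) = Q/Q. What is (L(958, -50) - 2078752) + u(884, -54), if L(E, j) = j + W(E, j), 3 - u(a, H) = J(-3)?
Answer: -2078900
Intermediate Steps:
J(Q) = 1
W(s, c) = 2*c
u(a, H) = 2 (u(a, H) = 3 - 1*1 = 3 - 1 = 2)
L(E, j) = 3*j (L(E, j) = j + 2*j = 3*j)
(L(958, -50) - 2078752) + u(884, -54) = (3*(-50) - 2078752) + 2 = (-150 - 2078752) + 2 = -2078902 + 2 = -2078900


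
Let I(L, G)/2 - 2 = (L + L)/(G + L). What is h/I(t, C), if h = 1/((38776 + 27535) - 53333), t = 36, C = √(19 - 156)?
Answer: 2729/276223752 + I*√137/7672882 ≈ 9.8797e-6 + 1.5255e-6*I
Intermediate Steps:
C = I*√137 (C = √(-137) = I*√137 ≈ 11.705*I)
I(L, G) = 4 + 4*L/(G + L) (I(L, G) = 4 + 2*((L + L)/(G + L)) = 4 + 2*((2*L)/(G + L)) = 4 + 2*(2*L/(G + L)) = 4 + 4*L/(G + L))
h = 1/12978 (h = 1/(66311 - 53333) = 1/12978 ≈ 7.7053e-5)
h/I(t, C) = 1/(12978*((4*(I*√137 + 2*36)/(I*√137 + 36)))) = 1/(12978*((4*(I*√137 + 72)/(36 + I*√137)))) = 1/(12978*((4*(72 + I*√137)/(36 + I*√137)))) = ((36 + I*√137)/(4*(72 + I*√137)))/12978 = (36 + I*√137)/(51912*(72 + I*√137))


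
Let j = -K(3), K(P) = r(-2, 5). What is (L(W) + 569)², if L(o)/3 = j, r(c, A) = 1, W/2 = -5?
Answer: 320356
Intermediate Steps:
W = -10 (W = 2*(-5) = -10)
K(P) = 1
j = -1 (j = -1*1 = -1)
L(o) = -3 (L(o) = 3*(-1) = -3)
(L(W) + 569)² = (-3 + 569)² = 566² = 320356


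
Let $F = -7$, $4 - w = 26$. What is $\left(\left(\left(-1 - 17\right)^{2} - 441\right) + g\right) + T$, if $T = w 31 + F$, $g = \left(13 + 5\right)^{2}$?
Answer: $-482$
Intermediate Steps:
$w = -22$ ($w = 4 - 26 = -22$)
$g = 324$ ($g = 18^{2} = 324$)
$T = -689$ ($T = \left(-22\right) 31 - 7 = -682 - 7 = -689$)
$\left(\left(\left(-1 - 17\right)^{2} - 441\right) + g\right) + T = \left(\left(\left(-1 - 17\right)^{2} - 441\right) + 324\right) - 689 = \left(\left(\left(-18\right)^{2} - 441\right) + 324\right) - 689 = \left(\left(324 - 441\right) + 324\right) - 689 = \left(-117 + 324\right) - 689 = 207 - 689 = -482$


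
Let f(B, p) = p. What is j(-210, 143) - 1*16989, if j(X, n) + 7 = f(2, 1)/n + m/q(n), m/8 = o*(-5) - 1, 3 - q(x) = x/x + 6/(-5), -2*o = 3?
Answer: -9712413/572 ≈ -16980.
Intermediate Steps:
o = -3/2 (o = -1/2*3 = -3/2 ≈ -1.5000)
q(x) = 16/5 (q(x) = 3 - (x/x + 6/(-5)) = 3 - (1 + 6*(-1/5)) = 3 - (1 - 6/5) = 3 - 1*(-1/5) = 3 + 1/5 = 16/5)
m = 52 (m = 8*(-3/2*(-5) - 1) = 8*(15/2 - 1) = 8*(13/2) = 52)
j(X, n) = 37/4 + 1/n (j(X, n) = -7 + (1/n + 52/(16/5)) = -7 + (1/n + 52*(5/16)) = -7 + (1/n + 65/4) = -7 + (65/4 + 1/n) = 37/4 + 1/n)
j(-210, 143) - 1*16989 = (37/4 + 1/143) - 1*16989 = (37/4 + 1/143) - 16989 = 5295/572 - 16989 = -9712413/572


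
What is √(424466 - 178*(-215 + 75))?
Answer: √449386 ≈ 670.36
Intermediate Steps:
√(424466 - 178*(-215 + 75)) = √(424466 - 178*(-140)) = √(424466 + 24920) = √449386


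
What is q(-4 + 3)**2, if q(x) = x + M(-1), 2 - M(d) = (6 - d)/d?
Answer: 64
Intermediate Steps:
M(d) = 2 - (6 - d)/d
q(x) = 9 + x (q(x) = x + (3 - 6/(-1)) = x + (3 - 6*(-1)) = x + (3 + 6) = x + 9 = 9 + x)
q(-4 + 3)**2 = (9 + (-4 + 3))**2 = (9 - 1)**2 = 8**2 = 64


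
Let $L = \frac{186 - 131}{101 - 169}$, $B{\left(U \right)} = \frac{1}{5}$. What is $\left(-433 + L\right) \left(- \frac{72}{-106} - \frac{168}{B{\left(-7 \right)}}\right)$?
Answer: $\frac{328058379}{901} \approx 3.641 \cdot 10^{5}$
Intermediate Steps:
$B{\left(U \right)} = \frac{1}{5}$
$L = - \frac{55}{68}$ ($L = \frac{55}{-68} = 55 \left(- \frac{1}{68}\right) = - \frac{55}{68} \approx -0.80882$)
$\left(-433 + L\right) \left(- \frac{72}{-106} - \frac{168}{B{\left(-7 \right)}}\right) = \left(-433 - \frac{55}{68}\right) \left(- \frac{72}{-106} - 168 \frac{1}{\frac{1}{5}}\right) = - \frac{29499 \left(\left(-72\right) \left(- \frac{1}{106}\right) - 840\right)}{68} = - \frac{29499 \left(\frac{36}{53} - 840\right)}{68} = \left(- \frac{29499}{68}\right) \left(- \frac{44484}{53}\right) = \frac{328058379}{901}$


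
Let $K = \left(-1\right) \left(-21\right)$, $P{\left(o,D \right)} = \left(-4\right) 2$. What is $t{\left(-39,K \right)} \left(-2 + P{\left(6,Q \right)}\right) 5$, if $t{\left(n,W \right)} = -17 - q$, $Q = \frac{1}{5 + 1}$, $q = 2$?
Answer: $950$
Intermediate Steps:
$Q = \frac{1}{6} \approx 0.16667$
$P{\left(o,D \right)} = -8$
$K = 21$
$t{\left(n,W \right)} = -19$ ($t{\left(n,W \right)} = -17 - 2 = -19$)
$t{\left(-39,K \right)} \left(-2 + P{\left(6,Q \right)}\right) 5 = - 19 \left(-2 - 8\right) 5 = - 19 \left(\left(-10\right) 5\right) = \left(-19\right) \left(-50\right) = 950$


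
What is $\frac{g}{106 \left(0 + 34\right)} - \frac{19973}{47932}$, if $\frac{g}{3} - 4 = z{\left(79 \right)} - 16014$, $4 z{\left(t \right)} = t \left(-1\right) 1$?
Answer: $- \frac{2376996623}{172746928} \approx -13.76$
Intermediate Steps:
$z{\left(t \right)} = - \frac{t}{4}$ ($z{\left(t \right)} = \frac{t \left(-1\right) 1}{4} = \frac{- t 1}{4} = \frac{\left(-1\right) t}{4} = - \frac{t}{4}$)
$g = - \frac{192357}{4}$ ($g = 12 + 3 \left(\left(- \frac{1}{4}\right) 79 - 16014\right) = 12 + 3 \left(- \frac{79}{4} - 16014\right) = 12 + 3 \left(- \frac{64135}{4}\right) = 12 - \frac{192405}{4} = - \frac{192357}{4} \approx -48089.0$)
$\frac{g}{106 \left(0 + 34\right)} - \frac{19973}{47932} = - \frac{192357}{4 \cdot 106 \left(0 + 34\right)} - \frac{19973}{47932} = - \frac{192357}{4 \cdot 106 \cdot 34} - \frac{19973}{47932} = - \frac{192357}{4 \cdot 3604} - \frac{19973}{47932} = \left(- \frac{192357}{4}\right) \frac{1}{3604} - \frac{19973}{47932} = - \frac{192357}{14416} - \frac{19973}{47932} = - \frac{2376996623}{172746928}$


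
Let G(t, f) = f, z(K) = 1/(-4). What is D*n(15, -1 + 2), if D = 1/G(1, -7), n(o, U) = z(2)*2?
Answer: 1/14 ≈ 0.071429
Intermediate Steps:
z(K) = -1/4
n(o, U) = -1/2 (n(o, U) = -1/4*2 = -1/2)
D = -1/7 (D = 1/(-7) = -1/7 ≈ -0.14286)
D*n(15, -1 + 2) = -1/7*(-1/2) = 1/14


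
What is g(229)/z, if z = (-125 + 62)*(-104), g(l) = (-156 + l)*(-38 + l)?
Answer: 13943/6552 ≈ 2.1281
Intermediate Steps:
z = 6552 (z = -63*(-104) = 6552)
g(229)/z = (5928 + 229² - 194*229)/6552 = (5928 + 52441 - 44426)*(1/6552) = 13943*(1/6552) = 13943/6552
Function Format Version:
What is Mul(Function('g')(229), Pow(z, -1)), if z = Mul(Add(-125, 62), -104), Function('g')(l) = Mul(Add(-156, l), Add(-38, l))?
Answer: Rational(13943, 6552) ≈ 2.1281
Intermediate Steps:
z = 6552 (z = Mul(-63, -104) = 6552)
Mul(Function('g')(229), Pow(z, -1)) = Mul(Add(5928, Pow(229, 2), Mul(-194, 229)), Pow(6552, -1)) = Mul(Add(5928, 52441, -44426), Rational(1, 6552)) = Mul(13943, Rational(1, 6552)) = Rational(13943, 6552)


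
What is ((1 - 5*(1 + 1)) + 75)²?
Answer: 4356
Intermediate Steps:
((1 - 5*(1 + 1)) + 75)² = ((1 - 5*2) + 75)² = ((1 - 10) + 75)² = (-9 + 75)² = 66² = 4356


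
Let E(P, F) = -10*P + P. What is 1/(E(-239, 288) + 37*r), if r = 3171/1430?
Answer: 1430/3193257 ≈ 0.00044782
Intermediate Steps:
E(P, F) = -9*P
r = 3171/1430 (r = 3171*(1/1430) = 3171/1430 ≈ 2.2175)
1/(E(-239, 288) + 37*r) = 1/(-9*(-239) + 37*(3171/1430)) = 1/(2151 + 117327/1430) = 1/(3193257/1430) = 1430/3193257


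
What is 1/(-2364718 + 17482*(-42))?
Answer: -1/3098962 ≈ -3.2269e-7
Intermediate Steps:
1/(-2364718 + 17482*(-42)) = 1/(-2364718 - 734244) = 1/(-3098962) = -1/3098962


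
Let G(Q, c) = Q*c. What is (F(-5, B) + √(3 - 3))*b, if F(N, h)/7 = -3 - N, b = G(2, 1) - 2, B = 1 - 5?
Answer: 0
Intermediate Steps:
B = -4
b = 0 (b = 2*1 - 2 = 2 - 2 = 0)
F(N, h) = -21 - 7*N (F(N, h) = 7*(-3 - N) = -21 - 7*N)
(F(-5, B) + √(3 - 3))*b = ((-21 - 7*(-5)) + √(3 - 3))*0 = ((-21 + 35) + √0)*0 = (14 + 0)*0 = 14*0 = 0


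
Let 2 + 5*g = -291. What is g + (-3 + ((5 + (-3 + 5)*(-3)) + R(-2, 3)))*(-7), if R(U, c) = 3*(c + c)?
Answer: -783/5 ≈ -156.60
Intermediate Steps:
g = -293/5 (g = -⅖ + (⅕)*(-291) = -⅖ - 291/5 = -293/5 ≈ -58.600)
R(U, c) = 6*c (R(U, c) = 3*(2*c) = 6*c)
g + (-3 + ((5 + (-3 + 5)*(-3)) + R(-2, 3)))*(-7) = -293/5 + (-3 + ((5 + (-3 + 5)*(-3)) + 6*3))*(-7) = -293/5 + (-3 + ((5 + 2*(-3)) + 18))*(-7) = -293/5 + (-3 + ((5 - 6) + 18))*(-7) = -293/5 + (-3 + (-1 + 18))*(-7) = -293/5 + (-3 + 17)*(-7) = -293/5 + 14*(-7) = -293/5 - 98 = -783/5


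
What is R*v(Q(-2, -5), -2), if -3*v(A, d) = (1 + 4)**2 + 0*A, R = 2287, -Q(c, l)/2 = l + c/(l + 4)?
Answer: -57175/3 ≈ -19058.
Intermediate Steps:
Q(c, l) = -2*l - 2*c/(4 + l) (Q(c, l) = -2*(l + c/(l + 4)) = -2*(l + c/(4 + l)) = -2*l - 2*c/(4 + l))
v(A, d) = -25/3 (v(A, d) = -((1 + 4)**2 + 0*A)/3 = -(5**2 + 0)/3 = -(25 + 0)/3 = -1/3*25 = -25/3)
R*v(Q(-2, -5), -2) = 2287*(-25/3) = -57175/3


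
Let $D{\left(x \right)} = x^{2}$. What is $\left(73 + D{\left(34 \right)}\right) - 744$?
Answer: $485$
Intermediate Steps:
$\left(73 + D{\left(34 \right)}\right) - 744 = \left(73 + 34^{2}\right) - 744 = \left(73 + 1156\right) - 744 = 1229 - 744 = 485$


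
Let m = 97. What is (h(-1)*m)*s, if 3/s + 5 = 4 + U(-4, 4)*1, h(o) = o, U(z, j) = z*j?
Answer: 291/17 ≈ 17.118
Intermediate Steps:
U(z, j) = j*z
s = -3/17 (s = 3/(-5 + (4 + (4*(-4))*1)) = 3/(-5 + (4 - 16*1)) = 3/(-5 + (4 - 16)) = 3/(-5 - 12) = 3/(-17) = 3*(-1/17) = -3/17 ≈ -0.17647)
(h(-1)*m)*s = -1*97*(-3/17) = -97*(-3/17) = 291/17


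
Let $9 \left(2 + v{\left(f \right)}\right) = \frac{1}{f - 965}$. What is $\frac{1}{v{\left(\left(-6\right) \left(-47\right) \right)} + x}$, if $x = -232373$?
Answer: $- \frac{6147}{1428409126} \approx -4.3034 \cdot 10^{-6}$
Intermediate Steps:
$v{\left(f \right)} = -2 + \frac{1}{9 \left(-965 + f\right)}$ ($v{\left(f \right)} = -2 + \frac{1}{9 \left(f - 965\right)} = -2 + \frac{1}{9 \left(-965 + f\right)}$)
$\frac{1}{v{\left(\left(-6\right) \left(-47\right) \right)} + x} = \frac{1}{\frac{17371 - 18 \left(\left(-6\right) \left(-47\right)\right)}{9 \left(-965 - -282\right)} - 232373} = \frac{1}{\frac{17371 - 5076}{9 \left(-965 + 282\right)} - 232373} = \frac{1}{\frac{17371 - 5076}{9 \left(-683\right)} - 232373} = \frac{1}{\frac{1}{9} \left(- \frac{1}{683}\right) 12295 - 232373} = \frac{1}{- \frac{12295}{6147} - 232373} = \frac{1}{- \frac{1428409126}{6147}} = - \frac{6147}{1428409126}$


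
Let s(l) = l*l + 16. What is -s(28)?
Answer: -800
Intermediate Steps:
s(l) = 16 + l² (s(l) = l² + 16 = 16 + l²)
-s(28) = -(16 + 28²) = -(16 + 784) = -1*800 = -800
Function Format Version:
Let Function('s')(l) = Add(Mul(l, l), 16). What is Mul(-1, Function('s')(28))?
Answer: -800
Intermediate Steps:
Function('s')(l) = Add(16, Pow(l, 2)) (Function('s')(l) = Add(Pow(l, 2), 16) = Add(16, Pow(l, 2)))
Mul(-1, Function('s')(28)) = Mul(-1, Add(16, Pow(28, 2))) = Mul(-1, Add(16, 784)) = Mul(-1, 800) = -800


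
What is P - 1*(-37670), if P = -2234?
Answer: 35436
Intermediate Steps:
P - 1*(-37670) = -2234 - 1*(-37670) = -2234 + 37670 = 35436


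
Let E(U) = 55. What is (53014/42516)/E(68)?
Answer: 26507/1169190 ≈ 0.022671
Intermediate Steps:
(53014/42516)/E(68) = (53014/42516)/55 = (53014*(1/42516))*(1/55) = (26507/21258)*(1/55) = 26507/1169190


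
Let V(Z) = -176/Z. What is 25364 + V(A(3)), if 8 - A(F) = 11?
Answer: 76268/3 ≈ 25423.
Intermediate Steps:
A(F) = -3 (A(F) = 8 - 1*11 = 8 - 11 = -3)
25364 + V(A(3)) = 25364 - 176/(-3) = 25364 - 176*(-⅓) = 25364 + 176/3 = 76268/3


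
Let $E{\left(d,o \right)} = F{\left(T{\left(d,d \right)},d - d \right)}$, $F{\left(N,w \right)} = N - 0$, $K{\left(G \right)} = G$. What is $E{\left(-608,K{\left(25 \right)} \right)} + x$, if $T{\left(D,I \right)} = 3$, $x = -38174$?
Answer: $-38171$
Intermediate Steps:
$F{\left(N,w \right)} = N$ ($F{\left(N,w \right)} = N + 0 = N$)
$E{\left(d,o \right)} = 3$
$E{\left(-608,K{\left(25 \right)} \right)} + x = 3 - 38174 = -38171$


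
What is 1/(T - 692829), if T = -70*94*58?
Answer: -1/1074469 ≈ -9.3069e-7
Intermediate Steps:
T = -381640 (T = -6580*58 = -381640)
1/(T - 692829) = 1/(-381640 - 692829) = 1/(-1074469) = -1/1074469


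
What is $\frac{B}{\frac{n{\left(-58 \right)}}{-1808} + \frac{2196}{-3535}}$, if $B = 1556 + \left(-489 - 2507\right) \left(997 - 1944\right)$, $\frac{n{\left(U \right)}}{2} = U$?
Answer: $- \frac{4535840285760}{890077} \approx -5.096 \cdot 10^{6}$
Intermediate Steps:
$n{\left(U \right)} = 2 U$
$B = 2838768$ ($B = 1556 - -2837212 = 1556 + 2837212 = 2838768$)
$\frac{B}{\frac{n{\left(-58 \right)}}{-1808} + \frac{2196}{-3535}} = \frac{2838768}{\frac{2 \left(-58\right)}{-1808} + \frac{2196}{-3535}} = \frac{2838768}{\left(-116\right) \left(- \frac{1}{1808}\right) + 2196 \left(- \frac{1}{3535}\right)} = \frac{2838768}{\frac{29}{452} - \frac{2196}{3535}} = \frac{2838768}{- \frac{890077}{1597820}} = 2838768 \left(- \frac{1597820}{890077}\right) = - \frac{4535840285760}{890077}$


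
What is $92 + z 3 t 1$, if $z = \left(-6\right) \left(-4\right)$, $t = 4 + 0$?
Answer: $380$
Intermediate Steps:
$t = 4$
$z = 24$
$92 + z 3 t 1 = 92 + 24 \cdot 3 \cdot 4 \cdot 1 = 92 + 24 \cdot 12 \cdot 1 = 92 + 24 \cdot 12 = 92 + 288 = 380$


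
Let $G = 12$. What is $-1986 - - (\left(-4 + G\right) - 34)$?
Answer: $-2012$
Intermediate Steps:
$-1986 - - (\left(-4 + G\right) - 34) = -1986 - - (\left(-4 + 12\right) - 34) = -1986 - - (8 - 34) = -1986 - \left(-1\right) \left(-26\right) = -1986 - 26 = -2012$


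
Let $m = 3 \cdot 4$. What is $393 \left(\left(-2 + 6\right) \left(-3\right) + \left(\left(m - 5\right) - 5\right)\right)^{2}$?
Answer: $39300$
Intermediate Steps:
$m = 12$
$393 \left(\left(-2 + 6\right) \left(-3\right) + \left(\left(m - 5\right) - 5\right)\right)^{2} = 393 \left(\left(-2 + 6\right) \left(-3\right) + \left(\left(12 - 5\right) - 5\right)\right)^{2} = 393 \left(4 \left(-3\right) + \left(7 - 5\right)\right)^{2} = 393 \left(-12 + 2\right)^{2} = 393 \left(-10\right)^{2} = 393 \cdot 100 = 39300$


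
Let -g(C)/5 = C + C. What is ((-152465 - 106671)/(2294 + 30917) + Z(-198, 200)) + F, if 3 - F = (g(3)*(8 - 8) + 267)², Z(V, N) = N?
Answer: -2361096282/33211 ≈ -71094.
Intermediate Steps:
g(C) = -10*C (g(C) = -5*(C + C) = -10*C)
F = -71286 (F = 3 - ((-10*3)*(8 - 8) + 267)² = 3 - (-30*0 + 267)² = 3 - (0 + 267)² = 3 - 1*267² = 3 - 1*71289 = 3 - 71289 = -71286)
((-152465 - 106671)/(2294 + 30917) + Z(-198, 200)) + F = ((-152465 - 106671)/(2294 + 30917) + 200) - 71286 = (-259136/33211 + 200) - 71286 = 6383064/33211 - 71286 = -2361096282/33211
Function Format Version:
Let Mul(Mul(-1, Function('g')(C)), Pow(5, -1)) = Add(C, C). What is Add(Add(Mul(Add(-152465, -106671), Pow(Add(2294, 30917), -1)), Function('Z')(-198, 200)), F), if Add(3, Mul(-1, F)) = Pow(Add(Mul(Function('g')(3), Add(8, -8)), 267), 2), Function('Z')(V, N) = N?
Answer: Rational(-2361096282, 33211) ≈ -71094.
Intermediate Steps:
Function('g')(C) = Mul(-10, C) (Function('g')(C) = Mul(-5, Add(C, C)) = Mul(-5, Mul(2, C)) = Mul(-10, C))
F = -71286 (F = Add(3, Mul(-1, Pow(Add(Mul(Mul(-10, 3), Add(8, -8)), 267), 2))) = Add(3, Mul(-1, Pow(Add(Mul(-30, 0), 267), 2))) = Add(3, Mul(-1, Pow(Add(0, 267), 2))) = Add(3, Mul(-1, Pow(267, 2))) = Add(3, Mul(-1, 71289)) = Add(3, -71289) = -71286)
Add(Add(Mul(Add(-152465, -106671), Pow(Add(2294, 30917), -1)), Function('Z')(-198, 200)), F) = Add(Add(Mul(Add(-152465, -106671), Pow(Add(2294, 30917), -1)), 200), -71286) = Add(Add(Mul(-259136, Pow(33211, -1)), 200), -71286) = Add(Add(Mul(-259136, Rational(1, 33211)), 200), -71286) = Add(Add(Rational(-259136, 33211), 200), -71286) = Add(Rational(6383064, 33211), -71286) = Rational(-2361096282, 33211)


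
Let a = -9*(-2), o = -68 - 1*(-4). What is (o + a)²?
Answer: 2116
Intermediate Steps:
o = -64 (o = -68 + 4 = -64)
a = 18
(o + a)² = (-64 + 18)² = (-46)² = 2116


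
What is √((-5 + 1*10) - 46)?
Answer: I*√41 ≈ 6.4031*I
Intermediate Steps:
√((-5 + 1*10) - 46) = √((-5 + 10) - 46) = √(5 - 46) = √(-41) = I*√41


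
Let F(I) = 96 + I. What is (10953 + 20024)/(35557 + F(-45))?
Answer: 30977/35608 ≈ 0.86994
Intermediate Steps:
(10953 + 20024)/(35557 + F(-45)) = (10953 + 20024)/(35557 + (96 - 45)) = 30977/(35557 + 51) = 30977/35608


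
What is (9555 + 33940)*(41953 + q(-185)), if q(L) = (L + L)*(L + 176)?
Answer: 1969584085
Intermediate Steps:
q(L) = 2*L*(176 + L) (q(L) = (2*L)*(176 + L) = 2*L*(176 + L))
(9555 + 33940)*(41953 + q(-185)) = (9555 + 33940)*(41953 + 2*(-185)*(176 - 185)) = 43495*(41953 + 2*(-185)*(-9)) = 43495*(41953 + 3330) = 43495*45283 = 1969584085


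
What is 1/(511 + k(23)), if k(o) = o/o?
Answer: 1/512 ≈ 0.0019531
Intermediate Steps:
k(o) = 1
1/(511 + k(23)) = 1/(511 + 1) = 1/512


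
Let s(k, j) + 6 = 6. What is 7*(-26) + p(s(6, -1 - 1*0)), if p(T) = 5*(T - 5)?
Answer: -207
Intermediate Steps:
s(k, j) = 0 (s(k, j) = -6 + 6 = 0)
p(T) = -25 + 5*T (p(T) = 5*(-5 + T) = -25 + 5*T)
7*(-26) + p(s(6, -1 - 1*0)) = 7*(-26) + (-25 + 5*0) = -182 + (-25 + 0) = -182 - 25 = -207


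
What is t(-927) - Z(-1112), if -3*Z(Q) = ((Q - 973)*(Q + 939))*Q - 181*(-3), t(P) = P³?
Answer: -930299122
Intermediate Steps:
Z(Q) = -181 - Q*(-973 + Q)*(939 + Q)/3 (Z(Q) = -(((Q - 973)*(Q + 939))*Q - 181*(-3))/3 = -(((-973 + Q)*(939 + Q))*Q + 543)/3 = -(Q*(-973 + Q)*(939 + Q) + 543)/3 = -(543 + Q*(-973 + Q)*(939 + Q))/3 = -181 - Q*(-973 + Q)*(939 + Q)/3)
t(-927) - Z(-1112) = (-927)³ - (-181 + 304549*(-1112) - ⅓*(-1112)³ + (34/3)*(-1112)²) = -796597983 - (-181 - 338658488 - ⅓*(-1375036928) + (34/3)*1236544) = -796597983 - (-181 - 338658488 + 1375036928/3 + 42042496/3) = -796597983 - 1*133701139 = -796597983 - 133701139 = -930299122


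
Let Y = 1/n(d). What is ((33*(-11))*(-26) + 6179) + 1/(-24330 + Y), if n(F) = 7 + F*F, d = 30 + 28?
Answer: 1280850568322/82016429 ≈ 15617.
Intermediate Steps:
d = 58
n(F) = 7 + F²
Y = 1/3371 (Y = 1/(7 + 58²) = 1/(7 + 3364) = 1/3371 ≈ 0.00029665)
((33*(-11))*(-26) + 6179) + 1/(-24330 + Y) = ((33*(-11))*(-26) + 6179) + 1/(-24330 + 1/3371) = (-363*(-26) + 6179) + 1/(-82016429/3371) = (9438 + 6179) - 3371/82016429 = 15617 - 3371/82016429 = 1280850568322/82016429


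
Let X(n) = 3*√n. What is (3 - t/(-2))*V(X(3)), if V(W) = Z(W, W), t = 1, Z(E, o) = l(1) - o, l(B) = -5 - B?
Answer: -21 - 21*√3/2 ≈ -39.187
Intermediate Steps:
Z(E, o) = -6 - o (Z(E, o) = (-5 - 1*1) - o = (-5 - 1) - o = -6 - o)
V(W) = -6 - W
(3 - t/(-2))*V(X(3)) = (3 - 1/(-2))*(-6 - 3*√3) = (3 - (-1)/2)*(-6 - 3*√3) = (3 - 1*(-½))*(-6 - 3*√3) = (3 + ½)*(-6 - 3*√3) = 7*(-6 - 3*√3)/2 = -21 - 21*√3/2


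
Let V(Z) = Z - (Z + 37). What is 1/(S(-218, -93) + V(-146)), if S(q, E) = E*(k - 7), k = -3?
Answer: 1/893 ≈ 0.0011198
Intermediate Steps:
S(q, E) = -10*E (S(q, E) = E*(-3 - 7) = E*(-10) = -10*E)
V(Z) = -37 (V(Z) = Z - (37 + Z) = Z + (-37 - Z) = -37)
1/(S(-218, -93) + V(-146)) = 1/(-10*(-93) - 37) = 1/(930 - 37) = 1/893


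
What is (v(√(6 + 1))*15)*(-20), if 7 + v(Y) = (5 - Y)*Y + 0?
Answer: 4200 - 1500*√7 ≈ 231.37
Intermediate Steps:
v(Y) = -7 + Y*(5 - Y) (v(Y) = -7 + ((5 - Y)*Y + 0) = -7 + (Y*(5 - Y) + 0) = -7 + Y*(5 - Y))
(v(√(6 + 1))*15)*(-20) = ((-7 - (√(6 + 1))² + 5*√(6 + 1))*15)*(-20) = ((-7 - (√7)² + 5*√7)*15)*(-20) = ((-7 - 1*7 + 5*√7)*15)*(-20) = ((-7 - 7 + 5*√7)*15)*(-20) = ((-14 + 5*√7)*15)*(-20) = (-210 + 75*√7)*(-20) = 4200 - 1500*√7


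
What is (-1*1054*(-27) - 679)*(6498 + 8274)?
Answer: 410351388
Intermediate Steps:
(-1*1054*(-27) - 679)*(6498 + 8274) = (-1054*(-27) - 679)*14772 = (28458 - 679)*14772 = 27779*14772 = 410351388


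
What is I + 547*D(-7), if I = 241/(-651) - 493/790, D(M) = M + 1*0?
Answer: -1969727743/514290 ≈ -3830.0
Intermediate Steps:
D(M) = M (D(M) = M + 0 = M)
I = -511333/514290 (I = 241*(-1/651) - 493*1/790 = -241/651 - 493/790 = -511333/514290 ≈ -0.99425)
I + 547*D(-7) = -511333/514290 + 547*(-7) = -511333/514290 - 3829 = -1969727743/514290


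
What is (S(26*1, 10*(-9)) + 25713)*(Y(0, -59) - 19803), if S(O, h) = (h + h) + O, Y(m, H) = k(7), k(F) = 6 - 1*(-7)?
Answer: -505812610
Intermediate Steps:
k(F) = 13 (k(F) = 6 + 7 = 13)
Y(m, H) = 13
S(O, h) = O + 2*h (S(O, h) = 2*h + O = O + 2*h)
(S(26*1, 10*(-9)) + 25713)*(Y(0, -59) - 19803) = ((26*1 + 2*(10*(-9))) + 25713)*(13 - 19803) = ((26 + 2*(-90)) + 25713)*(-19790) = ((26 - 180) + 25713)*(-19790) = (-154 + 25713)*(-19790) = 25559*(-19790) = -505812610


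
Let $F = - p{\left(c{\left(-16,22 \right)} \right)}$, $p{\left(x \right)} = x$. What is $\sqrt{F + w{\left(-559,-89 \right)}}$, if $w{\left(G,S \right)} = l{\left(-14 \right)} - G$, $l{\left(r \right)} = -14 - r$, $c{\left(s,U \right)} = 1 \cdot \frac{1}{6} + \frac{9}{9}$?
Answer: $\frac{\sqrt{20082}}{6} \approx 23.618$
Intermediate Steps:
$c{\left(s,U \right)} = \frac{7}{6}$ ($c{\left(s,U \right)} = 1 \cdot \frac{1}{6} + 9 \cdot \frac{1}{9} = \frac{1}{6} + 1 = \frac{7}{6}$)
$F = - \frac{7}{6}$ ($F = \left(-1\right) \frac{7}{6} = - \frac{7}{6} \approx -1.1667$)
$w{\left(G,S \right)} = - G$ ($w{\left(G,S \right)} = \left(-14 - -14\right) - G = \left(-14 + 14\right) - G = 0 - G = - G$)
$\sqrt{F + w{\left(-559,-89 \right)}} = \sqrt{- \frac{7}{6} - -559} = \sqrt{- \frac{7}{6} + 559} = \sqrt{\frac{3347}{6}} = \frac{\sqrt{20082}}{6}$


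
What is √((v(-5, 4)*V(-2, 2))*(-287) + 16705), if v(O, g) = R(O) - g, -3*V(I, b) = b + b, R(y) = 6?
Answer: √157233/3 ≈ 132.18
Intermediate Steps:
V(I, b) = -2*b/3 (V(I, b) = -(b + b)/3 = -2*b/3)
v(O, g) = 6 - g
√((v(-5, 4)*V(-2, 2))*(-287) + 16705) = √(((6 - 1*4)*(-⅔*2))*(-287) + 16705) = √(((6 - 4)*(-4/3))*(-287) + 16705) = √((2*(-4/3))*(-287) + 16705) = √(-8/3*(-287) + 16705) = √(2296/3 + 16705) = √(52411/3) = √157233/3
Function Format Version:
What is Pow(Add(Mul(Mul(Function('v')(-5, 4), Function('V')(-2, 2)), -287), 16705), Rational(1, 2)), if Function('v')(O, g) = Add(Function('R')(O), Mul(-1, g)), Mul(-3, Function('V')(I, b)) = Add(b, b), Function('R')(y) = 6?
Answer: Mul(Rational(1, 3), Pow(157233, Rational(1, 2))) ≈ 132.18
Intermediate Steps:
Function('V')(I, b) = Mul(Rational(-2, 3), b) (Function('V')(I, b) = Mul(Rational(-1, 3), Add(b, b)) = Mul(Rational(-1, 3), Mul(2, b)) = Mul(Rational(-2, 3), b))
Function('v')(O, g) = Add(6, Mul(-1, g))
Pow(Add(Mul(Mul(Function('v')(-5, 4), Function('V')(-2, 2)), -287), 16705), Rational(1, 2)) = Pow(Add(Mul(Mul(Add(6, Mul(-1, 4)), Mul(Rational(-2, 3), 2)), -287), 16705), Rational(1, 2)) = Pow(Add(Mul(Mul(Add(6, -4), Rational(-4, 3)), -287), 16705), Rational(1, 2)) = Pow(Add(Mul(Mul(2, Rational(-4, 3)), -287), 16705), Rational(1, 2)) = Pow(Add(Mul(Rational(-8, 3), -287), 16705), Rational(1, 2)) = Pow(Add(Rational(2296, 3), 16705), Rational(1, 2)) = Pow(Rational(52411, 3), Rational(1, 2)) = Mul(Rational(1, 3), Pow(157233, Rational(1, 2)))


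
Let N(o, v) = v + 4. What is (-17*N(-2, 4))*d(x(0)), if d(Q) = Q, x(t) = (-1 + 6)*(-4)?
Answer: 2720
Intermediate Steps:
x(t) = -20 (x(t) = 5*(-4) = -20)
N(o, v) = 4 + v
(-17*N(-2, 4))*d(x(0)) = -17*(4 + 4)*(-20) = -17*8*(-20) = -136*(-20) = 2720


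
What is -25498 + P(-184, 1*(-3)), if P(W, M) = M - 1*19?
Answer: -25520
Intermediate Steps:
P(W, M) = -19 + M (P(W, M) = M - 19 = -19 + M)
-25498 + P(-184, 1*(-3)) = -25498 + (-19 + 1*(-3)) = -25498 + (-19 - 3) = -25498 - 22 = -25520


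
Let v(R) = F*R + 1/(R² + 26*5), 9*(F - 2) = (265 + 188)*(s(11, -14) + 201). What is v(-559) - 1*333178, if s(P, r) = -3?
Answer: -1846058612189/312611 ≈ -5.9053e+6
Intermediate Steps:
F = 9968 (F = 2 + ((265 + 188)*(-3 + 201))/9 = 2 + (453*198)/9 = 2 + (⅑)*89694 = 2 + 9966 = 9968)
v(R) = 1/(130 + R²) + 9968*R (v(R) = 9968*R + 1/(R² + 26*5) = 9968*R + 1/(R² + 130) = 9968*R + 1/(130 + R²) = 1/(130 + R²) + 9968*R)
v(-559) - 1*333178 = (1 + 9968*(-559)³ + 1295840*(-559))/(130 + (-559)²) - 1*333178 = (1 + 9968*(-174676879) - 724374560)/(130 + 312481) - 333178 = (1 - 1741179129872 - 724374560)/312611 - 333178 = (1/312611)*(-1741903504431) - 333178 = -1741903504431/312611 - 333178 = -1846058612189/312611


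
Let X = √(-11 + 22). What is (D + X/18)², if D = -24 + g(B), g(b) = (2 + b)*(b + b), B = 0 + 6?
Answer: (1296 + √11)²/324 ≈ 5210.6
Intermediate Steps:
X = √11 ≈ 3.3166
B = 6
g(b) = 2*b*(2 + b) (g(b) = (2 + b)*(2*b) = 2*b*(2 + b))
D = 72 (D = -24 + 2*6*(2 + 6) = -24 + 2*6*8 = -24 + 96 = 72)
(D + X/18)² = (72 + √11/18)²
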